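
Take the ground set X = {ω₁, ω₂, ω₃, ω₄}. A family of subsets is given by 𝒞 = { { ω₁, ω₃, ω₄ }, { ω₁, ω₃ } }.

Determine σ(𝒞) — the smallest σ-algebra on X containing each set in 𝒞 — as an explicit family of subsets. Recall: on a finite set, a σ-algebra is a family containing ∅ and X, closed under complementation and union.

Initial family (4 sets): { {}, { ω₁, ω₃ }, { ω₁, ω₃, ω₄ }, X }.
Pass 1 adds 2:
  { ω₂ }  = { ω₁, ω₃, ω₄ }ᶜ
  { ω₂, ω₄ }  = { ω₁, ω₃ }ᶜ
  [6 total]
Pass 2 adds 1:
  { ω₁, ω₂, ω₃ }  = { ω₁, ω₃ } ∪ { ω₂ }
  [7 total]
Pass 3: 1 new —
  { ω₄ }  = { ω₁, ω₂, ω₃ }ᶜ
  [8 total]
Pass 4: stable.

σ(𝒞) = { {}, { ω₂ }, { ω₄ }, { ω₁, ω₃ }, { ω₂, ω₄ }, { ω₁, ω₂, ω₃ }, { ω₁, ω₃, ω₄ }, X }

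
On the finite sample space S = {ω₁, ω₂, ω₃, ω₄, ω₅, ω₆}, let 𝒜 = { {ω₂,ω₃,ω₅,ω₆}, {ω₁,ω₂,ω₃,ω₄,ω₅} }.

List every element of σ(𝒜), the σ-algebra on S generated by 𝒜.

Begin from { {}, {ω₂,ω₃,ω₅,ω₆}, {ω₁,ω₂,ω₃,ω₄,ω₅}, S } (that is, 𝒜 plus ∅ and S).
Round 1: 2 new —
  {ω₆}  = {ω₁,ω₂,ω₃,ω₄,ω₅}ᶜ
  {ω₁,ω₄}  = {ω₂,ω₃,ω₅,ω₆}ᶜ
  |family| = 6
Round 2: 1 new —
  {ω₁,ω₄,ω₆}  = {ω₁,ω₄} ∪ {ω₆}
  |family| = 7
Round 3 adds 1:
  {ω₂,ω₃,ω₅}  = {ω₁,ω₄,ω₆}ᶜ
  |family| = 8
Round 4: already closed under ᶜ and ∪.

Hence σ(𝒜) has 8 members: { {}, {ω₆}, {ω₁,ω₄}, {ω₁,ω₄,ω₆}, {ω₂,ω₃,ω₅}, {ω₂,ω₃,ω₅,ω₆}, {ω₁,ω₂,ω₃,ω₄,ω₅}, S }.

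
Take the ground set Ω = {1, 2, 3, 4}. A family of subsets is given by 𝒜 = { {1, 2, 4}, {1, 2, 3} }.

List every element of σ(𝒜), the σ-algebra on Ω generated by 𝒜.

Answer: σ(𝒜) = { {}, {3}, {4}, {1, 2}, {3, 4}, {1, 2, 3}, {1, 2, 4}, Ω }

Trace:
Take S₀ = 𝒜 ∪ {∅, Ω} = { {}, {1, 2, 3}, {1, 2, 4}, Ω }.
Iteration 1: 2 new —
  {3}  = {1, 2, 4}ᶜ
  {4}  = {1, 2, 3}ᶜ
  |family| = 6
Iteration 2 (1 new):
  {3, 4}  = {3} ∪ {4}
  |family| = 7
Iteration 3: +1 →
  {1, 2}  = {3, 4}ᶜ
  |family| = 8
Iteration 4: closed — nothing new.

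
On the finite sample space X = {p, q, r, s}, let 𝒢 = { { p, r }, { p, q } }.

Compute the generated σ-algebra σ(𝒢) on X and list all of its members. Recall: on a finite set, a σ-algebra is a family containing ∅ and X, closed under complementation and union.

Take S₀ = 𝒢 ∪ {∅, X} = { {}, { p, q }, { p, r }, X }.
Round 1: +3 →
  { q, s }  = X∖{ p, r }
  { r, s }  = X∖{ p, q }
  { p, q, r }  = { p, q } ∪ { p, r }
  — 7 sets.
Round 2: 4 new —
  { s }  = X∖{ p, q, r }
  { p, q, s }  = { p, q } ∪ { q, s }
  { p, r, s }  = { r, s } ∪ { p, r }
  { q, r, s }  = { r, s } ∪ { q, s }
  — 11 sets.
Round 3 adds 3:
  { p }  = X∖{ q, r, s }
  { q }  = X∖{ p, r, s }
  { r }  = X∖{ p, q, s }
  — 14 sets.
Round 4: 2 new —
  { p, s }  = { s } ∪ { p }
  { q, r }  = { r } ∪ { q }
  — 16 sets.
Round 5: already closed under ᶜ and ∪.

Hence σ(𝒢) has 16 members: { {}, { p }, { q }, { r }, { s }, { p, q }, { p, r }, { p, s }, { q, r }, { q, s }, { r, s }, { p, q, r }, { p, q, s }, { p, r, s }, { q, r, s }, X }.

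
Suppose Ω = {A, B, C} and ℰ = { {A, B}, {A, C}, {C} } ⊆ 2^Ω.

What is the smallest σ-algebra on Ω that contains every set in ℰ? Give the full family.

Begin from { {}, {C}, {A, B}, {A, C}, Ω } (that is, ℰ plus ∅ and Ω).
Pass 1 adds 1:
  {B}  = Ω∖{A, C}
  [6 total]
Pass 2: 1 new —
  {B, C}  = {C} ∪ {B}
  [7 total]
Pass 3 (1 new):
  {A}  = Ω∖{B, C}
  [8 total]
Pass 4: closed — nothing new.

|σ(ℰ)| = 8.  σ(ℰ) = { {}, {A}, {B}, {C}, {A, B}, {A, C}, {B, C}, Ω }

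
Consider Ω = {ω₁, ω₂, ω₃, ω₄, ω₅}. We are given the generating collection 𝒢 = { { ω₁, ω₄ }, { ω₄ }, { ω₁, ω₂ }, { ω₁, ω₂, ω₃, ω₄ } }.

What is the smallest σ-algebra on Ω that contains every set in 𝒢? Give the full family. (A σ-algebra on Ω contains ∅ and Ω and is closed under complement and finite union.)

Start: 𝒢 ∪ {∅, Ω} = { ∅, { ω₄ }, { ω₁, ω₂ }, { ω₁, ω₄ }, { ω₁, ω₂, ω₃, ω₄ }, Ω }.
Iteration 1: 5 new —
  { ω₅ }  = { ω₁, ω₂, ω₃, ω₄ }ᶜ
  { ω₁, ω₂, ω₄ }  = { ω₁, ω₄ } ∪ { ω₁, ω₂ }
  { ω₂, ω₃, ω₅ }  = { ω₁, ω₄ }ᶜ
  { ω₃, ω₄, ω₅ }  = { ω₁, ω₂ }ᶜ
  { ω₁, ω₂, ω₃, ω₅ }  = { ω₄ }ᶜ
Iteration 2 (7 new):
  { ω₃, ω₅ }  = { ω₁, ω₂, ω₄ }ᶜ
  { ω₄, ω₅ }  = { ω₅ } ∪ { ω₄ }
  { ω₁, ω₂, ω₅ }  = { ω₁, ω₂ } ∪ { ω₅ }
  { ω₁, ω₄, ω₅ }  = { ω₅ } ∪ { ω₁, ω₄ }
  { ω₁, ω₂, ω₄, ω₅ }  = { ω₁, ω₂, ω₄ } ∪ { ω₅ }
  { ω₁, ω₃, ω₄, ω₅ }  = { ω₃, ω₄, ω₅ } ∪ { ω₁, ω₄ }
  { ω₂, ω₃, ω₄, ω₅ }  = { ω₃, ω₄, ω₅ } ∪ { ω₂, ω₃, ω₅ }
Iteration 3: +6 →
  { ω₁ }  = { ω₂, ω₃, ω₄, ω₅ }ᶜ
  { ω₂ }  = { ω₁, ω₃, ω₄, ω₅ }ᶜ
  { ω₃ }  = { ω₁, ω₂, ω₄, ω₅ }ᶜ
  { ω₂, ω₃ }  = { ω₁, ω₄, ω₅ }ᶜ
  { ω₃, ω₄ }  = { ω₁, ω₂, ω₅ }ᶜ
  { ω₁, ω₂, ω₃ }  = { ω₄, ω₅ }ᶜ
Iteration 4: 8 new —
  { ω₁, ω₃ }  = { ω₃ } ∪ { ω₁ }
  { ω₁, ω₅ }  = { ω₅ } ∪ { ω₁ }
  { ω₂, ω₄ }  = { ω₂ } ∪ { ω₄ }
  { ω₂, ω₅ }  = { ω₂ } ∪ { ω₅ }
  { ω₁, ω₃, ω₄ }  = { ω₃, ω₄ } ∪ { ω₁, ω₄ }
  { ω₁, ω₃, ω₅ }  = { ω₃, ω₅ } ∪ { ω₁ }
  { ω₂, ω₃, ω₄ }  = { ω₃, ω₄ } ∪ { ω₂ }
  { ω₂, ω₄, ω₅ }  = { ω₂ } ∪ { ω₄, ω₅ }
Iteration 5: stable.

Hence σ(𝒢) has 32 members: { ∅, { ω₁ }, { ω₂ }, { ω₃ }, { ω₄ }, { ω₅ }, { ω₁, ω₂ }, { ω₁, ω₃ }, { ω₁, ω₄ }, { ω₁, ω₅ }, { ω₂, ω₃ }, { ω₂, ω₄ }, { ω₂, ω₅ }, { ω₃, ω₄ }, { ω₃, ω₅ }, { ω₄, ω₅ }, { ω₁, ω₂, ω₃ }, { ω₁, ω₂, ω₄ }, { ω₁, ω₂, ω₅ }, { ω₁, ω₃, ω₄ }, { ω₁, ω₃, ω₅ }, { ω₁, ω₄, ω₅ }, { ω₂, ω₃, ω₄ }, { ω₂, ω₃, ω₅ }, { ω₂, ω₄, ω₅ }, { ω₃, ω₄, ω₅ }, { ω₁, ω₂, ω₃, ω₄ }, { ω₁, ω₂, ω₃, ω₅ }, { ω₁, ω₂, ω₄, ω₅ }, { ω₁, ω₃, ω₄, ω₅ }, { ω₂, ω₃, ω₄, ω₅ }, Ω }.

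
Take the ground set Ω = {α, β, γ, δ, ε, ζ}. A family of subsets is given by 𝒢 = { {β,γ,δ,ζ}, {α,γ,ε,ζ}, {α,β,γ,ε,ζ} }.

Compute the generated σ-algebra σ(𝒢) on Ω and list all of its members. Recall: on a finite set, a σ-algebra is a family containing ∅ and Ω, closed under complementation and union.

Start: 𝒢 ∪ {∅, Ω} = { {}, {α,γ,ε,ζ}, {β,γ,δ,ζ}, {α,β,γ,ε,ζ}, Ω }.
Pass 1 adds 3:
  {δ}  = complement {α,β,γ,ε,ζ}
  {α,ε}  = complement {β,γ,δ,ζ}
  {β,δ}  = complement {α,γ,ε,ζ}
  — 8 sets.
Pass 2: 3 new —
  {α,δ,ε}  = {δ} ∪ {α,ε}
  {α,β,δ,ε}  = {α,ε} ∪ {β,δ}
  {α,γ,δ,ε,ζ}  = {α,γ,ε,ζ} ∪ {δ}
  — 11 sets.
Pass 3 adds 3:
  {β}  = complement {α,γ,δ,ε,ζ}
  {γ,ζ}  = complement {α,β,δ,ε}
  {β,γ,ζ}  = complement {α,δ,ε}
  — 14 sets.
Pass 4. New:
  {α,β,ε}  = {α,ε} ∪ {β}
  {γ,δ,ζ}  = {γ,ζ} ∪ {δ}
  — 16 sets.
Pass 5: already closed under ᶜ and ∪.

σ(𝒢) = { {}, {β}, {δ}, {α,ε}, {β,δ}, {γ,ζ}, {α,β,ε}, {α,δ,ε}, {β,γ,ζ}, {γ,δ,ζ}, {α,β,δ,ε}, {α,γ,ε,ζ}, {β,γ,δ,ζ}, {α,β,γ,ε,ζ}, {α,γ,δ,ε,ζ}, Ω }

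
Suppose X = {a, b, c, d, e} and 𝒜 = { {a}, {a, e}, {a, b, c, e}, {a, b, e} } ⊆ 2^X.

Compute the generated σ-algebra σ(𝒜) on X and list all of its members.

σ(𝒜) (32 sets): { {}, {a}, {b}, {c}, {d}, {e}, {a, b}, {a, c}, {a, d}, {a, e}, {b, c}, {b, d}, {b, e}, {c, d}, {c, e}, {d, e}, {a, b, c}, {a, b, d}, {a, b, e}, {a, c, d}, {a, c, e}, {a, d, e}, {b, c, d}, {b, c, e}, {b, d, e}, {c, d, e}, {a, b, c, d}, {a, b, c, e}, {a, b, d, e}, {a, c, d, e}, {b, c, d, e}, X }

Trace:
Begin from { {}, {a}, {a, e}, {a, b, e}, {a, b, c, e}, X } (that is, 𝒜 plus ∅ and X).
Round 1 (4 new):
  {d}  = complement {a, b, c, e}
  {c, d}  = complement {a, b, e}
  {b, c, d}  = complement {a, e}
  {b, c, d, e}  = complement {a}
  [10 total]
Round 2: 6 new —
  {a, d}  = {d} ∪ {a}
  {a, c, d}  = {c, d} ∪ {a}
  {a, d, e}  = {a, e} ∪ {d}
  {a, b, c, d}  = {b, c, d} ∪ {a}
  {a, b, d, e}  = {a, b, e} ∪ {d}
  {a, c, d, e}  = {c, d} ∪ {a, e}
  [16 total]
Round 3. New:
  {b}  = complement {a, c, d, e}
  {c}  = complement {a, b, d, e}
  {e}  = complement {a, b, c, d}
  {b, c}  = complement {a, d, e}
  {b, e}  = complement {a, c, d}
  {b, c, e}  = complement {a, d}
  [22 total]
Round 4 (10 new):
  {a, b}  = {b} ∪ {a}
  {a, c}  = {c} ∪ {a}
  {b, d}  = {b} ∪ {d}
  {c, e}  = {e} ∪ {c}
  {d, e}  = {e} ∪ {d}
  {a, b, c}  = {b, c} ∪ {a}
  {a, b, d}  = {b} ∪ {a, d}
  {a, c, e}  = {c} ∪ {a, e}
  {b, d, e}  = {b, e} ∪ {d}
  {c, d, e}  = {c, d} ∪ {e}
  [32 total]
Round 5 adds nothing — fixpoint reached.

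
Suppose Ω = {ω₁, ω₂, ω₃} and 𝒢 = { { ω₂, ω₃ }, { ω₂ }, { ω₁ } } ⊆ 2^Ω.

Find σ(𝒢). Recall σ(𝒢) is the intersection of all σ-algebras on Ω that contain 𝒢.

Start: 𝒢 ∪ {∅, Ω} = { {  }, { ω₁ }, { ω₂ }, { ω₂, ω₃ }, Ω }.
Round 1: +2 →
  { ω₁, ω₂ }  = { ω₂ } ∪ { ω₁ }
  { ω₁, ω₃ }  = complement { ω₂ }
  [7 total]
Round 2 adds 1:
  { ω₃ }  = complement { ω₁, ω₂ }
  [8 total]
Round 3: no new sets; the family is a σ-algebra.

σ(𝒢) = { {  }, { ω₁ }, { ω₂ }, { ω₃ }, { ω₁, ω₂ }, { ω₁, ω₃ }, { ω₂, ω₃ }, Ω }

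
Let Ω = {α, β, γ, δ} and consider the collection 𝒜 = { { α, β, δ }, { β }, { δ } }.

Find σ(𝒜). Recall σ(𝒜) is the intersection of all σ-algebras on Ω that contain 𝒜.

σ(𝒜) (16 sets): { {  }, { α }, { β }, { γ }, { δ }, { α, β }, { α, γ }, { α, δ }, { β, γ }, { β, δ }, { γ, δ }, { α, β, γ }, { α, β, δ }, { α, γ, δ }, { β, γ, δ }, Ω }

Check:
Take S₀ = 𝒜 ∪ {∅, Ω} = { {  }, { β }, { δ }, { α, β, δ }, Ω }.
Iteration 1: +4 →
  { γ }  = ᶜ of { α, β, δ }
  { β, δ }  = { δ } ∪ { β }
  { α, β, γ }  = ᶜ of { δ }
  { α, γ, δ }  = ᶜ of { β }
  (now 9)
Iteration 2 (4 new):
  { α, γ }  = ᶜ of { β, δ }
  { β, γ }  = { β } ∪ { γ }
  { γ, δ }  = { γ } ∪ { δ }
  { β, γ, δ }  = { γ } ∪ { β, δ }
  (now 13)
Iteration 3: 3 new —
  { α }  = ᶜ of { β, γ, δ }
  { α, β }  = ᶜ of { γ, δ }
  { α, δ }  = ᶜ of { β, γ }
  (now 16)
Iteration 4: stable.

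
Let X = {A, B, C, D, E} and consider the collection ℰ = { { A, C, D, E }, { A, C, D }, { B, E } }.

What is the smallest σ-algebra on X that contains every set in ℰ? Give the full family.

Take S₀ = ℰ ∪ {∅, X} = { {  }, { B, E }, { A, C, D }, { A, C, D, E }, X }.
Iteration 1: +1 →
  { B }  = { A, C, D, E }ᶜ
  [6 total]
Iteration 2 adds 1:
  { A, B, C, D }  = { B } ∪ { A, C, D }
  [7 total]
Iteration 3: +1 →
  { E }  = { A, B, C, D }ᶜ
  [8 total]
Iteration 4: no new sets; the family is a σ-algebra.

Therefore σ(ℰ) = { {  }, { B }, { E }, { B, E }, { A, C, D }, { A, B, C, D }, { A, C, D, E }, X } (|σ(ℰ)| = 8).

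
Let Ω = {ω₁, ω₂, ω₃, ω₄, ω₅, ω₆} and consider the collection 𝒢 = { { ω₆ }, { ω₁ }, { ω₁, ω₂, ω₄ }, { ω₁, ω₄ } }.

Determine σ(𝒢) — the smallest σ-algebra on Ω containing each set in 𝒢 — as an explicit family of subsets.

Initial family (6 sets): { ∅, { ω₁ }, { ω₆ }, { ω₁, ω₄ }, { ω₁, ω₂, ω₄ }, Ω }.
Iteration 1 adds 7:
  { ω₁, ω₆ }  = { ω₁ } ∪ { ω₆ }
  { ω₁, ω₄, ω₆ }  = { ω₁, ω₄ } ∪ { ω₆ }
  { ω₃, ω₅, ω₆ }  = ᶜ of { ω₁, ω₂, ω₄ }
  { ω₁, ω₂, ω₄, ω₆ }  = { ω₁, ω₂, ω₄ } ∪ { ω₆ }
  { ω₂, ω₃, ω₅, ω₆ }  = ᶜ of { ω₁, ω₄ }
  { ω₁, ω₂, ω₃, ω₄, ω₅ }  = ᶜ of { ω₆ }
  { ω₂, ω₃, ω₄, ω₅, ω₆ }  = ᶜ of { ω₁ }
  |family| = 13
Iteration 2: +6 →
  { ω₃, ω₅ }  = ᶜ of { ω₁, ω₂, ω₄, ω₆ }
  { ω₂, ω₃, ω₅ }  = ᶜ of { ω₁, ω₄, ω₆ }
  { ω₁, ω₃, ω₅, ω₆ }  = { ω₁, ω₆ } ∪ { ω₃, ω₅, ω₆ }
  { ω₂, ω₃, ω₄, ω₅ }  = ᶜ of { ω₁, ω₆ }
  { ω₁, ω₂, ω₃, ω₅, ω₆ }  = { ω₁, ω₆ } ∪ { ω₂, ω₃, ω₅, ω₆ }
  { ω₁, ω₃, ω₄, ω₅, ω₆ }  = { ω₁, ω₄, ω₆ } ∪ { ω₃, ω₅, ω₆ }
  |family| = 19
Iteration 3 adds 6:
  { ω₂ }  = ᶜ of { ω₁, ω₃, ω₄, ω₅, ω₆ }
  { ω₄ }  = ᶜ of { ω₁, ω₂, ω₃, ω₅, ω₆ }
  { ω₂, ω₄ }  = ᶜ of { ω₁, ω₃, ω₅, ω₆ }
  { ω₁, ω₃, ω₅ }  = { ω₃, ω₅ } ∪ { ω₁ }
  { ω₁, ω₂, ω₃, ω₅ }  = { ω₂, ω₃, ω₅ } ∪ { ω₁ }
  { ω₁, ω₃, ω₄, ω₅ }  = { ω₁, ω₄ } ∪ { ω₃, ω₅ }
  |family| = 25
Iteration 4 (7 new):
  { ω₁, ω₂ }  = { ω₁ } ∪ { ω₂ }
  { ω₂, ω₆ }  = ᶜ of { ω₁, ω₃, ω₄, ω₅ }
  { ω₄, ω₆ }  = ᶜ of { ω₁, ω₂, ω₃, ω₅ }
  { ω₁, ω₂, ω₆ }  = { ω₁, ω₆ } ∪ { ω₂ }
  { ω₂, ω₄, ω₆ }  = ᶜ of { ω₁, ω₃, ω₅ }
  { ω₃, ω₄, ω₅ }  = { ω₃, ω₅ } ∪ { ω₄ }
  { ω₃, ω₄, ω₅, ω₆ }  = { ω₃, ω₅, ω₆ } ∪ { ω₄ }
  |family| = 32
Iteration 5 adds nothing — fixpoint reached.

σ(𝒢) = { ∅, { ω₁ }, { ω₂ }, { ω₄ }, { ω₆ }, { ω₁, ω₂ }, { ω₁, ω₄ }, { ω₁, ω₆ }, { ω₂, ω₄ }, { ω₂, ω₆ }, { ω₃, ω₅ }, { ω₄, ω₆ }, { ω₁, ω₂, ω₄ }, { ω₁, ω₂, ω₆ }, { ω₁, ω₃, ω₅ }, { ω₁, ω₄, ω₆ }, { ω₂, ω₃, ω₅ }, { ω₂, ω₄, ω₆ }, { ω₃, ω₄, ω₅ }, { ω₃, ω₅, ω₆ }, { ω₁, ω₂, ω₃, ω₅ }, { ω₁, ω₂, ω₄, ω₆ }, { ω₁, ω₃, ω₄, ω₅ }, { ω₁, ω₃, ω₅, ω₆ }, { ω₂, ω₃, ω₄, ω₅ }, { ω₂, ω₃, ω₅, ω₆ }, { ω₃, ω₄, ω₅, ω₆ }, { ω₁, ω₂, ω₃, ω₄, ω₅ }, { ω₁, ω₂, ω₃, ω₅, ω₆ }, { ω₁, ω₃, ω₄, ω₅, ω₆ }, { ω₂, ω₃, ω₄, ω₅, ω₆ }, Ω }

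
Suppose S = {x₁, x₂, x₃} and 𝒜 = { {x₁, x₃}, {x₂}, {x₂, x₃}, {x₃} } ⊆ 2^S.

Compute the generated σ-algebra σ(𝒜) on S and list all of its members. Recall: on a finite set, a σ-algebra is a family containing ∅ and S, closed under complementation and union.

Take S₀ = 𝒜 ∪ {∅, S} = { ∅, {x₂}, {x₃}, {x₁, x₃}, {x₂, x₃}, S }.
Round 1. New:
  {x₁}  = ᶜ of {x₂, x₃}
  {x₁, x₂}  = ᶜ of {x₃}
  |family| = 8
Round 2: no new sets; the family is a σ-algebra.

Hence σ(𝒜) has 8 members: { ∅, {x₁}, {x₂}, {x₃}, {x₁, x₂}, {x₁, x₃}, {x₂, x₃}, S }.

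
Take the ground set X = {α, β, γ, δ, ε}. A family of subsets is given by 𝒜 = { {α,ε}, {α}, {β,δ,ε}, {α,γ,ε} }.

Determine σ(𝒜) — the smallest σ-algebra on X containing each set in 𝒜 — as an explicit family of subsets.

Take S₀ = 𝒜 ∪ {∅, X} = { {}, {α}, {α,ε}, {α,γ,ε}, {β,δ,ε}, X }.
Step 1: +5 →
  {α,γ}  = ᶜ of {β,δ,ε}
  {β,δ}  = ᶜ of {α,γ,ε}
  {β,γ,δ}  = ᶜ of {α,ε}
  {α,β,δ,ε}  = {α,ε} ∪ {β,δ,ε}
  {β,γ,δ,ε}  = ᶜ of {α}
Step 2 (3 new):
  {γ}  = ᶜ of {α,β,δ,ε}
  {α,β,δ}  = {β,δ} ∪ {α}
  {α,β,γ,δ}  = {α,γ} ∪ {β,γ,δ}
Step 3 (2 new):
  {ε}  = ᶜ of {α,β,γ,δ}
  {γ,ε}  = ᶜ of {α,β,δ}
Step 4: already closed under ᶜ and ∪.

Therefore σ(𝒜) = { {}, {α}, {γ}, {ε}, {α,γ}, {α,ε}, {β,δ}, {γ,ε}, {α,β,δ}, {α,γ,ε}, {β,γ,δ}, {β,δ,ε}, {α,β,γ,δ}, {α,β,δ,ε}, {β,γ,δ,ε}, X } (|σ(𝒜)| = 16).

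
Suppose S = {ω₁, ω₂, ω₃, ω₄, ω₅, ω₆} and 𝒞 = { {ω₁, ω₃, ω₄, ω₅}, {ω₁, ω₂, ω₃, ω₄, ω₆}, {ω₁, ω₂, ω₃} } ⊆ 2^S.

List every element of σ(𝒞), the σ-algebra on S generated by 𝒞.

σ(𝒞) (32 sets): { {}, {ω₂}, {ω₄}, {ω₅}, {ω₆}, {ω₁, ω₃}, {ω₂, ω₄}, {ω₂, ω₅}, {ω₂, ω₆}, {ω₄, ω₅}, {ω₄, ω₆}, {ω₅, ω₆}, {ω₁, ω₂, ω₃}, {ω₁, ω₃, ω₄}, {ω₁, ω₃, ω₅}, {ω₁, ω₃, ω₆}, {ω₂, ω₄, ω₅}, {ω₂, ω₄, ω₆}, {ω₂, ω₅, ω₆}, {ω₄, ω₅, ω₆}, {ω₁, ω₂, ω₃, ω₄}, {ω₁, ω₂, ω₃, ω₅}, {ω₁, ω₂, ω₃, ω₆}, {ω₁, ω₃, ω₄, ω₅}, {ω₁, ω₃, ω₄, ω₆}, {ω₁, ω₃, ω₅, ω₆}, {ω₂, ω₄, ω₅, ω₆}, {ω₁, ω₂, ω₃, ω₄, ω₅}, {ω₁, ω₂, ω₃, ω₄, ω₆}, {ω₁, ω₂, ω₃, ω₅, ω₆}, {ω₁, ω₃, ω₄, ω₅, ω₆}, S }

Check:
Seed the family with 𝒞 together with ∅ and S: { {}, {ω₁, ω₂, ω₃}, {ω₁, ω₃, ω₄, ω₅}, {ω₁, ω₂, ω₃, ω₄, ω₆}, S }.
Step 1: 4 new —
  {ω₅}  = complement {ω₁, ω₂, ω₃, ω₄, ω₆}
  {ω₂, ω₆}  = complement {ω₁, ω₃, ω₄, ω₅}
  {ω₄, ω₅, ω₆}  = complement {ω₁, ω₂, ω₃}
  {ω₁, ω₂, ω₃, ω₄, ω₅}  = {ω₁, ω₂, ω₃} ∪ {ω₁, ω₃, ω₄, ω₅}
Step 2: 6 new —
  {ω₆}  = complement {ω₁, ω₂, ω₃, ω₄, ω₅}
  {ω₂, ω₅, ω₆}  = {ω₂, ω₆} ∪ {ω₅}
  {ω₁, ω₂, ω₃, ω₅}  = {ω₁, ω₂, ω₃} ∪ {ω₅}
  {ω₁, ω₂, ω₃, ω₆}  = {ω₁, ω₂, ω₃} ∪ {ω₂, ω₆}
  {ω₂, ω₄, ω₅, ω₆}  = {ω₂, ω₆} ∪ {ω₄, ω₅, ω₆}
  {ω₁, ω₃, ω₄, ω₅, ω₆}  = {ω₁, ω₃, ω₄, ω₅} ∪ {ω₄, ω₅, ω₆}
Step 3: 7 new —
  {ω₂}  = complement {ω₁, ω₃, ω₄, ω₅, ω₆}
  {ω₁, ω₃}  = complement {ω₂, ω₄, ω₅, ω₆}
  {ω₄, ω₅}  = complement {ω₁, ω₂, ω₃, ω₆}
  {ω₄, ω₆}  = complement {ω₁, ω₂, ω₃, ω₅}
  {ω₅, ω₆}  = {ω₅} ∪ {ω₆}
  {ω₁, ω₃, ω₄}  = complement {ω₂, ω₅, ω₆}
  {ω₁, ω₂, ω₃, ω₅, ω₆}  = {ω₁, ω₂, ω₃} ∪ {ω₂, ω₅, ω₆}
Step 4 adds 9:
  {ω₄}  = complement {ω₁, ω₂, ω₃, ω₅, ω₆}
  {ω₂, ω₅}  = {ω₂} ∪ {ω₅}
  {ω₁, ω₃, ω₅}  = {ω₁, ω₃} ∪ {ω₅}
  {ω₁, ω₃, ω₆}  = {ω₁, ω₃} ∪ {ω₆}
  {ω₂, ω₄, ω₅}  = {ω₂} ∪ {ω₄, ω₅}
  {ω₂, ω₄, ω₆}  = {ω₂} ∪ {ω₄, ω₆}
  {ω₁, ω₂, ω₃, ω₄}  = complement {ω₅, ω₆}
  {ω₁, ω₃, ω₄, ω₆}  = {ω₁, ω₃, ω₄} ∪ {ω₄, ω₆}
  {ω₁, ω₃, ω₅, ω₆}  = {ω₅, ω₆} ∪ {ω₁, ω₃}
Step 5 (1 new):
  {ω₂, ω₄}  = complement {ω₁, ω₃, ω₅, ω₆}
Step 6 adds nothing — fixpoint reached.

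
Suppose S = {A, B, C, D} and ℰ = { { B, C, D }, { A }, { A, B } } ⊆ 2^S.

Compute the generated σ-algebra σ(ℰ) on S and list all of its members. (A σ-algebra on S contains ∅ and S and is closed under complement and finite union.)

|σ(ℰ)| = 8.  σ(ℰ) = { {}, { A }, { B }, { A, B }, { C, D }, { A, C, D }, { B, C, D }, S }

Working:
Start: ℰ ∪ {∅, S} = { {}, { A }, { A, B }, { B, C, D }, S }.
Pass 1: +1 →
  { C, D }  = { A, B }ᶜ
  |family| = 6
Pass 2 adds 1:
  { A, C, D }  = { C, D } ∪ { A }
  |family| = 7
Pass 3 adds 1:
  { B }  = { A, C, D }ᶜ
  |family| = 8
Pass 4: already closed under ᶜ and ∪.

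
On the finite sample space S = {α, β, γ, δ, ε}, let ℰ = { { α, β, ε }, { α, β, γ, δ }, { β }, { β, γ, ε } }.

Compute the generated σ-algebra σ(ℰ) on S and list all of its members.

Initial family (6 sets): { ∅, { β }, { α, β, ε }, { β, γ, ε }, { α, β, γ, δ }, S }.
Iteration 1 adds 5:
  { ε }  = S∖{ α, β, γ, δ }
  { α, δ }  = S∖{ β, γ, ε }
  { γ, δ }  = S∖{ α, β, ε }
  { α, β, γ, ε }  = { α, β, ε } ∪ { β, γ, ε }
  { α, γ, δ, ε }  = S∖{ β }
  — 11 sets.
Iteration 2: 9 new —
  { δ }  = S∖{ α, β, γ, ε }
  { β, ε }  = { β } ∪ { ε }
  { α, β, δ }  = { β } ∪ { α, δ }
  { α, γ, δ }  = { γ, δ } ∪ { α, δ }
  { α, δ, ε }  = { ε } ∪ { α, δ }
  { β, γ, δ }  = { γ, δ } ∪ { β }
  { γ, δ, ε }  = { γ, δ } ∪ { ε }
  { α, β, δ, ε }  = { α, β, ε } ∪ { α, δ }
  { β, γ, δ, ε }  = { γ, δ } ∪ { β, γ, ε }
  — 20 sets.
Iteration 3 adds 9:
  { α }  = S∖{ β, γ, δ, ε }
  { γ }  = S∖{ α, β, δ, ε }
  { α, β }  = S∖{ γ, δ, ε }
  { α, ε }  = S∖{ β, γ, δ }
  { β, γ }  = S∖{ α, δ, ε }
  { β, δ }  = { β } ∪ { δ }
  { γ, ε }  = S∖{ α, β, δ }
  { δ, ε }  = { ε } ∪ { δ }
  { β, δ, ε }  = { β, ε } ∪ { δ }
  — 29 sets.
Iteration 4: 3 new —
  { α, γ }  = S∖{ β, δ, ε }
  { α, β, γ }  = S∖{ δ, ε }
  { α, γ, ε }  = S∖{ β, δ }
  — 32 sets.
Iteration 5: closed — nothing new.

Hence σ(ℰ) has 32 members: { ∅, { α }, { β }, { γ }, { δ }, { ε }, { α, β }, { α, γ }, { α, δ }, { α, ε }, { β, γ }, { β, δ }, { β, ε }, { γ, δ }, { γ, ε }, { δ, ε }, { α, β, γ }, { α, β, δ }, { α, β, ε }, { α, γ, δ }, { α, γ, ε }, { α, δ, ε }, { β, γ, δ }, { β, γ, ε }, { β, δ, ε }, { γ, δ, ε }, { α, β, γ, δ }, { α, β, γ, ε }, { α, β, δ, ε }, { α, γ, δ, ε }, { β, γ, δ, ε }, S }.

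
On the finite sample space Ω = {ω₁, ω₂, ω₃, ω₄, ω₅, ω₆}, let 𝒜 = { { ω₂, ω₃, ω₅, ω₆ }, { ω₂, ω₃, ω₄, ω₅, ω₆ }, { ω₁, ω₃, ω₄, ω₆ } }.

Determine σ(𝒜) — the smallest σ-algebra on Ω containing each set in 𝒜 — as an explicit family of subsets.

σ(𝒜) (16 sets): { {}, { ω₁ }, { ω₄ }, { ω₁, ω₄ }, { ω₂, ω₅ }, { ω₃, ω₆ }, { ω₁, ω₂, ω₅ }, { ω₁, ω₃, ω₆ }, { ω₂, ω₄, ω₅ }, { ω₃, ω₄, ω₆ }, { ω₁, ω₂, ω₄, ω₅ }, { ω₁, ω₃, ω₄, ω₆ }, { ω₂, ω₃, ω₅, ω₆ }, { ω₁, ω₂, ω₃, ω₅, ω₆ }, { ω₂, ω₃, ω₄, ω₅, ω₆ }, Ω }

Trace:
Initial family (5 sets): { {}, { ω₁, ω₃, ω₄, ω₆ }, { ω₂, ω₃, ω₅, ω₆ }, { ω₂, ω₃, ω₄, ω₅, ω₆ }, Ω }.
Round 1: 3 new —
  { ω₁ }  = complement { ω₂, ω₃, ω₄, ω₅, ω₆ }
  { ω₁, ω₄ }  = complement { ω₂, ω₃, ω₅, ω₆ }
  { ω₂, ω₅ }  = complement { ω₁, ω₃, ω₄, ω₆ }
  — 8 sets.
Round 2: +3 →
  { ω₁, ω₂, ω₅ }  = { ω₂, ω₅ } ∪ { ω₁ }
  { ω₁, ω₂, ω₄, ω₅ }  = { ω₂, ω₅ } ∪ { ω₁, ω₄ }
  { ω₁, ω₂, ω₃, ω₅, ω₆ }  = { ω₂, ω₃, ω₅, ω₆ } ∪ { ω₁ }
  — 11 sets.
Round 3: +3 →
  { ω₄ }  = complement { ω₁, ω₂, ω₃, ω₅, ω₆ }
  { ω₃, ω₆ }  = complement { ω₁, ω₂, ω₄, ω₅ }
  { ω₃, ω₄, ω₆ }  = complement { ω₁, ω₂, ω₅ }
  — 14 sets.
Round 4. New:
  { ω₁, ω₃, ω₆ }  = { ω₃, ω₆ } ∪ { ω₁ }
  { ω₂, ω₄, ω₅ }  = { ω₂, ω₅ } ∪ { ω₄ }
  — 16 sets.
Round 5: no new sets; the family is a σ-algebra.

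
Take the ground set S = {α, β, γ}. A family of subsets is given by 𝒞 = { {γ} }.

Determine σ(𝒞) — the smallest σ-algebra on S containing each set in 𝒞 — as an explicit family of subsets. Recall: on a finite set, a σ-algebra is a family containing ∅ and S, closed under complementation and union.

|σ(𝒞)| = 4.  σ(𝒞) = { {}, {γ}, {α, β}, S }

Check:
Initial family (3 sets): { {}, {γ}, S }.
Round 1 adds 1:
  {α, β}  = {γ}ᶜ
  — 4 sets.
Round 2 adds nothing — fixpoint reached.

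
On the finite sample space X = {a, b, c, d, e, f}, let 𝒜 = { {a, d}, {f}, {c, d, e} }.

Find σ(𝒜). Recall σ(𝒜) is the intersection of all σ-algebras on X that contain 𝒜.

σ(𝒜) (32 sets): { ∅, {a}, {b}, {d}, {f}, {a, b}, {a, d}, {a, f}, {b, d}, {b, f}, {c, e}, {d, f}, {a, b, d}, {a, b, f}, {a, c, e}, {a, d, f}, {b, c, e}, {b, d, f}, {c, d, e}, {c, e, f}, {a, b, c, e}, {a, b, d, f}, {a, c, d, e}, {a, c, e, f}, {b, c, d, e}, {b, c, e, f}, {c, d, e, f}, {a, b, c, d, e}, {a, b, c, e, f}, {a, c, d, e, f}, {b, c, d, e, f}, X }

Check:
Seed the family with 𝒜 together with ∅ and X: { ∅, {f}, {a, d}, {c, d, e}, X }.
Iteration 1: +6 →
  {a, b, f}  = X∖{c, d, e}
  {a, d, f}  = {a, d} ∪ {f}
  {a, c, d, e}  = {c, d, e} ∪ {a, d}
  {b, c, e, f}  = X∖{a, d}
  {c, d, e, f}  = {c, d, e} ∪ {f}
  {a, b, c, d, e}  = X∖{f}
  |family| = 11
Iteration 2 (7 new):
  {a, b}  = X∖{c, d, e, f}
  {b, f}  = X∖{a, c, d, e}
  {b, c, e}  = X∖{a, d, f}
  {a, b, d, f}  = {a, d, f} ∪ {a, b, f}
  {a, b, c, e, f}  = {a, b, f} ∪ {b, c, e, f}
  {a, c, d, e, f}  = {c, d, e} ∪ {a, d, f}
  {b, c, d, e, f}  = {c, d, e} ∪ {b, c, e, f}
  |family| = 18
Iteration 3. New:
  {a}  = X∖{b, c, d, e, f}
  {b}  = X∖{a, c, d, e, f}
  {d}  = X∖{a, b, c, e, f}
  {c, e}  = X∖{a, b, d, f}
  {a, b, d}  = {a, d} ∪ {a, b}
  {a, b, c, e}  = {b, c, e} ∪ {a, b}
  {b, c, d, e}  = {c, d, e} ∪ {b, c, e}
  |family| = 25
Iteration 4 adds 6:
  {a, f}  = X∖{b, c, d, e}
  {b, d}  = {b} ∪ {d}
  {d, f}  = X∖{a, b, c, e}
  {a, c, e}  = {a} ∪ {c, e}
  {b, d, f}  = {b, f} ∪ {d}
  {c, e, f}  = X∖{a, b, d}
  |family| = 31
Iteration 5. New:
  {a, c, e, f}  = X∖{b, d}
  |family| = 32
Iteration 6: already closed under ᶜ and ∪.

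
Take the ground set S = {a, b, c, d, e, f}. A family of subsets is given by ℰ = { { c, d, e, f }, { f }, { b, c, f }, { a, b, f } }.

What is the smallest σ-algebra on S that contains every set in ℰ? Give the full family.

|σ(ℰ)| = 32.  σ(ℰ) = { ∅, { a }, { b }, { c }, { f }, { a, b }, { a, c }, { a, f }, { b, c }, { b, f }, { c, f }, { d, e }, { a, b, c }, { a, b, f }, { a, c, f }, { a, d, e }, { b, c, f }, { b, d, e }, { c, d, e }, { d, e, f }, { a, b, c, f }, { a, b, d, e }, { a, c, d, e }, { a, d, e, f }, { b, c, d, e }, { b, d, e, f }, { c, d, e, f }, { a, b, c, d, e }, { a, b, d, e, f }, { a, c, d, e, f }, { b, c, d, e, f }, S }

Check:
Take S₀ = ℰ ∪ {∅, S} = { ∅, { f }, { a, b, f }, { b, c, f }, { c, d, e, f }, S }.
Step 1: +6 →
  { a, b }  = { c, d, e, f }ᶜ
  { a, d, e }  = { b, c, f }ᶜ
  { c, d, e }  = { a, b, f }ᶜ
  { a, b, c, f }  = { b, c, f } ∪ { a, b, f }
  { a, b, c, d, e }  = { f }ᶜ
  { b, c, d, e, f }  = { c, d, e, f } ∪ { b, c, f }
Step 2 adds 7:
  { a }  = { b, c, d, e, f }ᶜ
  { d, e }  = { a, b, c, f }ᶜ
  { a, b, d, e }  = { a, d, e } ∪ { a, b }
  { a, c, d, e }  = { a, d, e } ∪ { c, d, e }
  { a, d, e, f }  = { a, d, e } ∪ { f }
  { a, b, d, e, f }  = { a, d, e } ∪ { a, b, f }
  { a, c, d, e, f }  = { a, d, e } ∪ { c, d, e, f }
Step 3: 7 new —
  { b }  = { a, c, d, e, f }ᶜ
  { c }  = { a, b, d, e, f }ᶜ
  { a, f }  = { f } ∪ { a }
  { b, c }  = { a, d, e, f }ᶜ
  { b, f }  = { a, c, d, e }ᶜ
  { c, f }  = { a, b, d, e }ᶜ
  { d, e, f }  = { d, e } ∪ { f }
Step 4: 6 new —
  { a, c }  = { c } ∪ { a }
  { a, b, c }  = { d, e, f }ᶜ
  { a, c, f }  = { a, f } ∪ { c }
  { b, d, e }  = { b } ∪ { d, e }
  { b, c, d, e }  = { a, f }ᶜ
  { b, d, e, f }  = { b } ∪ { d, e, f }
Step 5: stable.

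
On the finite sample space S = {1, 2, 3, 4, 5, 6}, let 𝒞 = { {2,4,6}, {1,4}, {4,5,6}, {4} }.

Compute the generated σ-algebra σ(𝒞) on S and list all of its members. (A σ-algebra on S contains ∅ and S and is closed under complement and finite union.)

Seed the family with 𝒞 together with ∅ and S: { ∅, {4}, {1,4}, {2,4,6}, {4,5,6}, S }.
Iteration 1: +7 →
  {1,2,3}  = S∖{4,5,6}
  {1,3,5}  = S∖{2,4,6}
  {1,2,4,6}  = {2,4,6} ∪ {1,4}
  {1,4,5,6}  = {1,4} ∪ {4,5,6}
  {2,3,5,6}  = S∖{1,4}
  {2,4,5,6}  = {2,4,6} ∪ {4,5,6}
  {1,2,3,5,6}  = S∖{4}
  |family| = 13
Iteration 2 (10 new):
  {1,3}  = S∖{2,4,5,6}
  {2,3}  = S∖{1,4,5,6}
  {3,5}  = S∖{1,2,4,6}
  {1,2,3,4}  = {1,2,3} ∪ {1,4}
  {1,2,3,5}  = {1,2,3} ∪ {1,3,5}
  {1,3,4,5}  = {1,3,5} ∪ {1,4}
  {1,2,3,4,6}  = {2,4,6} ∪ {1,2,3}
  {1,2,4,5,6}  = {2,4,6} ∪ {1,4,5,6}
  {1,3,4,5,6}  = {1,3,5} ∪ {1,4,5,6}
  {2,3,4,5,6}  = {2,4,6} ∪ {2,3,5,6}
  |family| = 23
Iteration 3 (14 new):
  {1}  = S∖{2,3,4,5,6}
  {2}  = S∖{1,3,4,5,6}
  {3}  = S∖{1,2,4,5,6}
  {5}  = S∖{1,2,3,4,6}
  {2,6}  = S∖{1,3,4,5}
  {4,6}  = S∖{1,2,3,5}
  {5,6}  = S∖{1,2,3,4}
  {1,3,4}  = {1,4} ∪ {1,3}
  {2,3,4}  = {2,3} ∪ {4}
  {2,3,5}  = {3,5} ∪ {2,3}
  {3,4,5}  = {3,5} ∪ {4}
  {2,3,4,6}  = {2,4,6} ∪ {2,3}
  {3,4,5,6}  = {3,5} ∪ {4,5,6}
  {1,2,3,4,5}  = {1,3,5} ∪ {1,2,3,4}
  |family| = 37
Iteration 4 adds 20:
  {6}  = S∖{1,2,3,4,5}
  {1,2}  = S∖{3,4,5,6}
  {1,5}  = S∖{2,3,4,6}
  {2,4}  = {2} ∪ {4}
  {2,5}  = {2} ∪ {5}
  {3,4}  = {3} ∪ {4}
  {4,5}  = {5} ∪ {4}
  {1,2,4}  = {2} ∪ {1,4}
  {1,2,6}  = S∖{3,4,5}
  {1,4,5}  = {5} ∪ {1,4}
  {1,4,6}  = S∖{2,3,5}
  {1,5,6}  = S∖{2,3,4}
  {2,3,6}  = {2,6} ∪ {3}
  {2,5,6}  = S∖{1,3,4}
  {3,4,6}  = {3} ∪ {4,6}
  {3,5,6}  = {5,6} ∪ {3}
  {1,2,3,6}  = {1,2,3} ∪ {2,6}
  {1,3,4,6}  = {1,3,4} ∪ {4,6}
  {1,3,5,6}  = {5,6} ∪ {1,3,5}
  {2,3,4,5}  = {3,4,5} ∪ {2,3,4}
  |family| = 57
Iteration 5 (7 new):
  {1,6}  = S∖{2,3,4,5}
  {3,6}  = {6} ∪ {3}
  {1,2,5}  = S∖{3,4,6}
  {1,3,6}  = {1,3} ∪ {6}
  {2,4,5}  = {2,5} ∪ {4,5}
  {1,2,4,5}  = {2,5} ∪ {1,4}
  {1,2,5,6}  = S∖{3,4}
  |family| = 64
Iteration 6: already closed under ᶜ and ∪.

|σ(𝒞)| = 64.  σ(𝒞) = { ∅, {1}, {2}, {3}, {4}, {5}, {6}, {1,2}, {1,3}, {1,4}, {1,5}, {1,6}, {2,3}, {2,4}, {2,5}, {2,6}, {3,4}, {3,5}, {3,6}, {4,5}, {4,6}, {5,6}, {1,2,3}, {1,2,4}, {1,2,5}, {1,2,6}, {1,3,4}, {1,3,5}, {1,3,6}, {1,4,5}, {1,4,6}, {1,5,6}, {2,3,4}, {2,3,5}, {2,3,6}, {2,4,5}, {2,4,6}, {2,5,6}, {3,4,5}, {3,4,6}, {3,5,6}, {4,5,6}, {1,2,3,4}, {1,2,3,5}, {1,2,3,6}, {1,2,4,5}, {1,2,4,6}, {1,2,5,6}, {1,3,4,5}, {1,3,4,6}, {1,3,5,6}, {1,4,5,6}, {2,3,4,5}, {2,3,4,6}, {2,3,5,6}, {2,4,5,6}, {3,4,5,6}, {1,2,3,4,5}, {1,2,3,4,6}, {1,2,3,5,6}, {1,2,4,5,6}, {1,3,4,5,6}, {2,3,4,5,6}, S }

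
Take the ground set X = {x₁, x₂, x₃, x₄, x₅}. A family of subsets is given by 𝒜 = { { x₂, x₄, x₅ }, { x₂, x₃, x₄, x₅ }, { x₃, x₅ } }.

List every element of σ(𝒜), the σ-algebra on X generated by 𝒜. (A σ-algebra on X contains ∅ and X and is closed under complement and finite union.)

Seed the family with 𝒜 together with ∅ and X: { {}, { x₃, x₅ }, { x₂, x₄, x₅ }, { x₂, x₃, x₄, x₅ }, X }.
Round 1. New:
  { x₁ }  = complement { x₂, x₃, x₄, x₅ }
  { x₁, x₃ }  = complement { x₂, x₄, x₅ }
  { x₁, x₂, x₄ }  = complement { x₃, x₅ }
  (now 8)
Round 2 (3 new):
  { x₁, x₃, x₅ }  = { x₃, x₅ } ∪ { x₁, x₃ }
  { x₁, x₂, x₃, x₄ }  = { x₁, x₃ } ∪ { x₁, x₂, x₄ }
  { x₁, x₂, x₄, x₅ }  = { x₁, x₂, x₄ } ∪ { x₂, x₄, x₅ }
  (now 11)
Round 3 adds 3:
  { x₃ }  = complement { x₁, x₂, x₄, x₅ }
  { x₅ }  = complement { x₁, x₂, x₃, x₄ }
  { x₂, x₄ }  = complement { x₁, x₃, x₅ }
  (now 14)
Round 4 (2 new):
  { x₁, x₅ }  = { x₅ } ∪ { x₁ }
  { x₂, x₃, x₄ }  = { x₃ } ∪ { x₂, x₄ }
  (now 16)
Round 5: no new sets; the family is a σ-algebra.

σ(𝒜) = { {}, { x₁ }, { x₃ }, { x₅ }, { x₁, x₃ }, { x₁, x₅ }, { x₂, x₄ }, { x₃, x₅ }, { x₁, x₂, x₄ }, { x₁, x₃, x₅ }, { x₂, x₃, x₄ }, { x₂, x₄, x₅ }, { x₁, x₂, x₃, x₄ }, { x₁, x₂, x₄, x₅ }, { x₂, x₃, x₄, x₅ }, X }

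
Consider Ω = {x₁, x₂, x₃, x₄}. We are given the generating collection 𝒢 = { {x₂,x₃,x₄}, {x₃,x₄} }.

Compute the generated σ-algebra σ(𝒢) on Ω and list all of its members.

Begin from { {}, {x₃,x₄}, {x₂,x₃,x₄}, Ω } (that is, 𝒢 plus ∅ and Ω).
Step 1: 2 new —
  {x₁}  = ᶜ of {x₂,x₃,x₄}
  {x₁,x₂}  = ᶜ of {x₃,x₄}
  (now 6)
Step 2 adds 1:
  {x₁,x₃,x₄}  = {x₃,x₄} ∪ {x₁}
  (now 7)
Step 3 adds 1:
  {x₂}  = ᶜ of {x₁,x₃,x₄}
  (now 8)
Step 4 adds nothing — fixpoint reached.

|σ(𝒢)| = 8.  σ(𝒢) = { {}, {x₁}, {x₂}, {x₁,x₂}, {x₃,x₄}, {x₁,x₃,x₄}, {x₂,x₃,x₄}, Ω }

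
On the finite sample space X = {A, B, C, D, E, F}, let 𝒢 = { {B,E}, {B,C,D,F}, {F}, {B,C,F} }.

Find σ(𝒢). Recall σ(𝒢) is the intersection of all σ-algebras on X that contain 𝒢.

Begin from { ∅, {F}, {B,E}, {B,C,F}, {B,C,D,F}, X } (that is, 𝒢 plus ∅ and X).
Round 1. New:
  {A,E}  = X∖{B,C,D,F}
  {A,D,E}  = X∖{B,C,F}
  {B,E,F}  = {B,E} ∪ {F}
  {A,C,D,F}  = X∖{B,E}
  {B,C,E,F}  = {B,E} ∪ {B,C,F}
  {A,B,C,D,E}  = X∖{F}
  {B,C,D,E,F}  = {B,E} ∪ {B,C,D,F}
  (now 13)
Round 2 adds 12:
  {A}  = X∖{B,C,D,E,F}
  {A,D}  = X∖{B,C,E,F}
  {A,B,E}  = {B,E} ∪ {A,E}
  {A,C,D}  = X∖{B,E,F}
  {A,E,F}  = {F} ∪ {A,E}
  {A,B,D,E}  = {A,D,E} ∪ {B,E}
  {A,B,E,F}  = {B,E,F} ∪ {A,E}
  {A,D,E,F}  = {A,D,E} ∪ {F}
  {A,B,C,D,F}  = {B,C,F} ∪ {A,C,D,F}
  {A,B,C,E,F}  = {B,C,F} ∪ {A,E}
  {A,B,D,E,F}  = {A,D,E} ∪ {B,E,F}
  {A,C,D,E,F}  = {A,D,E} ∪ {A,C,D,F}
  (now 25)
Round 3. New:
  {B}  = X∖{A,C,D,E,F}
  {C}  = X∖{A,B,D,E,F}
  {D}  = X∖{A,B,C,E,F}
  {E}  = X∖{A,B,C,D,F}
  {A,F}  = {F} ∪ {A}
  {B,C}  = X∖{A,D,E,F}
  {C,D}  = X∖{A,B,E,F}
  {C,F}  = X∖{A,B,D,E}
  {A,D,F}  = {A,D} ∪ {F}
  {B,C,D}  = X∖{A,E,F}
  {C,D,F}  = X∖{A,B,E}
  {A,B,C,F}  = {B,C,F} ∪ {A}
  {A,C,D,E}  = {A,C,D} ∪ {A,E}
  (now 38)
Round 4 adds 24:
  {A,B}  = {B} ∪ {A}
  {A,C}  = {C} ∪ {A}
  {B,D}  = {B} ∪ {D}
  {B,F}  = X∖{A,C,D,E}
  {C,E}  = {C} ∪ {E}
  {D,E}  = X∖{A,B,C,F}
  {D,F}  = {D} ∪ {F}
  {E,F}  = {F} ∪ {E}
  {A,B,C}  = {B,C} ∪ {A}
  {A,B,D}  = {B} ∪ {A,D}
  {A,B,F}  = {A,F} ∪ {B}
  {A,C,E}  = {C} ∪ {A,E}
  {A,C,F}  = {A,F} ∪ {C}
  {B,C,E}  = X∖{A,D,F}
  {B,D,E}  = {D} ∪ {B,E}
  {C,D,E}  = {C,D} ∪ {E}
  {C,E,F}  = {C,F} ∪ {E}
  {A,B,C,D}  = {B} ∪ {A,C,D}
  {A,B,C,E}  = {C} ∪ {A,B,E}
  {A,B,D,F}  = {B} ∪ {A,D,F}
  {A,C,E,F}  = {A,E,F} ∪ {C}
  {B,C,D,E}  = X∖{A,F}
  {B,D,E,F}  = {D} ∪ {B,E,F}
  {C,D,E,F}  = {C,D,F} ∪ {E}
  (now 62)
Round 5: 2 new —
  {B,D,F}  = X∖{A,C,E}
  {D,E,F}  = X∖{A,B,C}
  (now 64)
After Round 6 the family is unchanged; done.

Therefore σ(𝒢) = { ∅, {A}, {B}, {C}, {D}, {E}, {F}, {A,B}, {A,C}, {A,D}, {A,E}, {A,F}, {B,C}, {B,D}, {B,E}, {B,F}, {C,D}, {C,E}, {C,F}, {D,E}, {D,F}, {E,F}, {A,B,C}, {A,B,D}, {A,B,E}, {A,B,F}, {A,C,D}, {A,C,E}, {A,C,F}, {A,D,E}, {A,D,F}, {A,E,F}, {B,C,D}, {B,C,E}, {B,C,F}, {B,D,E}, {B,D,F}, {B,E,F}, {C,D,E}, {C,D,F}, {C,E,F}, {D,E,F}, {A,B,C,D}, {A,B,C,E}, {A,B,C,F}, {A,B,D,E}, {A,B,D,F}, {A,B,E,F}, {A,C,D,E}, {A,C,D,F}, {A,C,E,F}, {A,D,E,F}, {B,C,D,E}, {B,C,D,F}, {B,C,E,F}, {B,D,E,F}, {C,D,E,F}, {A,B,C,D,E}, {A,B,C,D,F}, {A,B,C,E,F}, {A,B,D,E,F}, {A,C,D,E,F}, {B,C,D,E,F}, X } (|σ(𝒢)| = 64).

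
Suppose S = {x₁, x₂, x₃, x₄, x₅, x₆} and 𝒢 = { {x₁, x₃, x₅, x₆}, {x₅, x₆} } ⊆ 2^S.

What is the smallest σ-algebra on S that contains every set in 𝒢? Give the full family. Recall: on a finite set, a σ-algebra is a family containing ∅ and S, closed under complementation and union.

Take S₀ = 𝒢 ∪ {∅, S} = { ∅, {x₅, x₆}, {x₁, x₃, x₅, x₆}, S }.
Step 1 adds 2:
  {x₂, x₄}  = {x₁, x₃, x₅, x₆}ᶜ
  {x₁, x₂, x₃, x₄}  = {x₅, x₆}ᶜ
  — 6 sets.
Step 2: +1 →
  {x₂, x₄, x₅, x₆}  = {x₅, x₆} ∪ {x₂, x₄}
  — 7 sets.
Step 3 adds 1:
  {x₁, x₃}  = {x₂, x₄, x₅, x₆}ᶜ
  — 8 sets.
Step 4: no new sets; the family is a σ-algebra.

Hence σ(𝒢) has 8 members: { ∅, {x₁, x₃}, {x₂, x₄}, {x₅, x₆}, {x₁, x₂, x₃, x₄}, {x₁, x₃, x₅, x₆}, {x₂, x₄, x₅, x₆}, S }.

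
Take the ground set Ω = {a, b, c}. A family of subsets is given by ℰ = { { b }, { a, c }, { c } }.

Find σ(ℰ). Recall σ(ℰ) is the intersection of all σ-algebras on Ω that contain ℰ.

Seed the family with ℰ together with ∅ and Ω: { ∅, { b }, { c }, { a, c }, Ω }.
Iteration 1. New:
  { a, b }  = Ω∖{ c }
  { b, c }  = { c } ∪ { b }
  |family| = 7
Iteration 2: +1 →
  { a }  = Ω∖{ b, c }
  |family| = 8
Iteration 3: no new sets; the family is a σ-algebra.

|σ(ℰ)| = 8.  σ(ℰ) = { ∅, { a }, { b }, { c }, { a, b }, { a, c }, { b, c }, Ω }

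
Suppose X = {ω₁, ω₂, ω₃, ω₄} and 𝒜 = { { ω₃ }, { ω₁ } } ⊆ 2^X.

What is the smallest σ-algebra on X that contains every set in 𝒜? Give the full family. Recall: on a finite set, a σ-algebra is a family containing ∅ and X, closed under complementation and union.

σ(𝒜) = { ∅, { ω₁ }, { ω₃ }, { ω₁, ω₃ }, { ω₂, ω₄ }, { ω₁, ω₂, ω₄ }, { ω₂, ω₃, ω₄ }, X }

Check:
Start: 𝒜 ∪ {∅, X} = { ∅, { ω₁ }, { ω₃ }, X }.
Pass 1. New:
  { ω₁, ω₃ }  = { ω₃ } ∪ { ω₁ }
  { ω₁, ω₂, ω₄ }  = complement { ω₃ }
  { ω₂, ω₃, ω₄ }  = complement { ω₁ }
  |family| = 7
Pass 2 adds 1:
  { ω₂, ω₄ }  = complement { ω₁, ω₃ }
  |family| = 8
Pass 3 adds nothing — fixpoint reached.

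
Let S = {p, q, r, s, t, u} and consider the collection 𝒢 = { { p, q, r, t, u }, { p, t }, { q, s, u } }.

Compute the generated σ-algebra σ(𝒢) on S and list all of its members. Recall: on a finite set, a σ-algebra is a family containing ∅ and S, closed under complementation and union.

Begin from { ∅, { p, t }, { q, s, u }, { p, q, r, t, u }, S } (that is, 𝒢 plus ∅ and S).
Iteration 1 adds 4:
  { s }  = { p, q, r, t, u }ᶜ
  { p, r, t }  = { q, s, u }ᶜ
  { q, r, s, u }  = { p, t }ᶜ
  { p, q, s, t, u }  = { q, s, u } ∪ { p, t }
Iteration 2 adds 3:
  { r }  = { p, q, s, t, u }ᶜ
  { p, s, t }  = { p, t } ∪ { s }
  { p, r, s, t }  = { p, r, t } ∪ { s }
Iteration 3 adds 3:
  { q, u }  = { p, r, s, t }ᶜ
  { r, s }  = { r } ∪ { s }
  { q, r, u }  = { p, s, t }ᶜ
Iteration 4: 1 new —
  { p, q, t, u }  = { r, s }ᶜ
Iteration 5: stable.

|σ(𝒢)| = 16.  σ(𝒢) = { ∅, { r }, { s }, { p, t }, { q, u }, { r, s }, { p, r, t }, { p, s, t }, { q, r, u }, { q, s, u }, { p, q, t, u }, { p, r, s, t }, { q, r, s, u }, { p, q, r, t, u }, { p, q, s, t, u }, S }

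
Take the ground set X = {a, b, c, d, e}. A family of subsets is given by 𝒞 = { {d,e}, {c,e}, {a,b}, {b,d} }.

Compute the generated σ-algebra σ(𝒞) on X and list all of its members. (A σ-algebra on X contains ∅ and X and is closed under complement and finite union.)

Take S₀ = 𝒞 ∪ {∅, X} = { {}, {a,b}, {b,d}, {c,e}, {d,e}, X }.
Pass 1: +8 →
  {a,b,c}  = X∖{d,e}
  {a,b,d}  = X∖{c,e}
  {a,c,e}  = X∖{b,d}
  {b,d,e}  = {d,e} ∪ {b,d}
  {c,d,e}  = X∖{a,b}
  {a,b,c,e}  = {a,b} ∪ {c,e}
  {a,b,d,e}  = {d,e} ∪ {a,b}
  {b,c,d,e}  = {c,e} ∪ {b,d}
Pass 2: 6 new —
  {a}  = X∖{b,c,d,e}
  {c}  = X∖{a,b,d,e}
  {d}  = X∖{a,b,c,e}
  {a,c}  = X∖{b,d,e}
  {a,b,c,d}  = {a,b,c} ∪ {a,b,d}
  {a,c,d,e}  = {c,d,e} ∪ {a,c,e}
Pass 3 (7 new):
  {b}  = X∖{a,c,d,e}
  {e}  = X∖{a,b,c,d}
  {a,d}  = {d} ∪ {a}
  {c,d}  = {c} ∪ {d}
  {a,c,d}  = {a,c} ∪ {d}
  {a,d,e}  = {d,e} ∪ {a}
  {b,c,d}  = {b,d} ∪ {c}
Pass 4. New:
  {a,e}  = X∖{b,c,d}
  {b,c}  = X∖{a,d,e}
  {b,e}  = X∖{a,c,d}
  {a,b,e}  = X∖{c,d}
  {b,c,e}  = X∖{a,d}
After Pass 5 the family is unchanged; done.

Therefore σ(𝒞) = { {}, {a}, {b}, {c}, {d}, {e}, {a,b}, {a,c}, {a,d}, {a,e}, {b,c}, {b,d}, {b,e}, {c,d}, {c,e}, {d,e}, {a,b,c}, {a,b,d}, {a,b,e}, {a,c,d}, {a,c,e}, {a,d,e}, {b,c,d}, {b,c,e}, {b,d,e}, {c,d,e}, {a,b,c,d}, {a,b,c,e}, {a,b,d,e}, {a,c,d,e}, {b,c,d,e}, X } (|σ(𝒞)| = 32).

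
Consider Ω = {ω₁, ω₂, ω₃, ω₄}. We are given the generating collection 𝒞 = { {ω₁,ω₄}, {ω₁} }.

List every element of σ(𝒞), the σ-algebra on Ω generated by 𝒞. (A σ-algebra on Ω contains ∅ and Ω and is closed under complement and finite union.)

σ(𝒞) (8 sets): { {}, {ω₁}, {ω₄}, {ω₁,ω₄}, {ω₂,ω₃}, {ω₁,ω₂,ω₃}, {ω₂,ω₃,ω₄}, Ω }

Trace:
Start: 𝒞 ∪ {∅, Ω} = { {}, {ω₁}, {ω₁,ω₄}, Ω }.
Step 1 adds 2:
  {ω₂,ω₃}  = {ω₁,ω₄}ᶜ
  {ω₂,ω₃,ω₄}  = {ω₁}ᶜ
Step 2. New:
  {ω₁,ω₂,ω₃}  = {ω₂,ω₃} ∪ {ω₁}
Step 3 adds 1:
  {ω₄}  = {ω₁,ω₂,ω₃}ᶜ
Step 4: stable.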